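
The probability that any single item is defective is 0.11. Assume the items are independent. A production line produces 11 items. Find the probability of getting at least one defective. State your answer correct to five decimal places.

P(at least one) = 1 − P(none) = 1 − (1 − 0.11)^11
= 1 − 0.2775173 = 0.7224827

0.72248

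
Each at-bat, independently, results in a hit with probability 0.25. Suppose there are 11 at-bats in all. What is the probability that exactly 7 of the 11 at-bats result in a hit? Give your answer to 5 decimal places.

0.00637

X ~ Binomial(n=11, p=0.25).
P(X=7) = C(11,7) · p^7 · (1−p)^4
= 330 · 6.1035e-05 · 0.31641 = 0.0063729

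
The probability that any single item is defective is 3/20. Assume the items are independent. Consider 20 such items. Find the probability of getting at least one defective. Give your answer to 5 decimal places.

0.96124

P(at least one) = 1 − P(none) = 1 − (1 − 0.15)^20
= 1 − 0.0387595 = 0.9612405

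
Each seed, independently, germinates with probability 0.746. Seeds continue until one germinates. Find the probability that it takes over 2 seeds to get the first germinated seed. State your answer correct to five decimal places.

Y = number of seeds to the first success; geometric, p = 0.746.
P(Y > 2) = P(first 2 all fail) = (1−p)^2 = 0.0645160

0.06452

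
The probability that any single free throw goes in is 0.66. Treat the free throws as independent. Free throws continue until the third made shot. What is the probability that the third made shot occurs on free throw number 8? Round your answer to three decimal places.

0.027

Y = trial on which the third success occurs; negative binomial, r=3, p=0.66.
P(Y=8) = C(7,2) · p^3 · (1−p)^5
= 21 · 0.2875 · 0.0045435 = 0.02743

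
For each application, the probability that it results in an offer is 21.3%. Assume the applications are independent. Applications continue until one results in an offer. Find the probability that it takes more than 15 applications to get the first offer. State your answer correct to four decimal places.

0.0275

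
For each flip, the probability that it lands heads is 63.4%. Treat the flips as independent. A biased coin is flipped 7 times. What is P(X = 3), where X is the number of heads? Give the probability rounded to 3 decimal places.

0.160

X ~ Binomial(n=7, p=0.634).
P(X=3) = C(7,3) · p^3 · (1−p)^4
= 35 · 0.25484 · 0.017944 = 0.16005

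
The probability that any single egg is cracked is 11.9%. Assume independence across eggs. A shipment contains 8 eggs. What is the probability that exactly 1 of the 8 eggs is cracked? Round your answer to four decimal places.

0.3922

X ~ Binomial(n=8, p=0.119).
P(X=1) = C(8,1) · p^1 · (1−p)^7
= 8 · 0.119 · 0.41194 = 0.392165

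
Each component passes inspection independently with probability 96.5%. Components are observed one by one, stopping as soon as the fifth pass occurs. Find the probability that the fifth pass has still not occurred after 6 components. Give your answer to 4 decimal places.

Needing more than 6 components ⇔ fewer than 5 successes in the first 6. With X ~ Binomial(6, 0.965), P(Y > 6) = P(X ≤ 4).
  k=0: C(6,0)·0.965^0·0.035^6 = 0.000000
  k=1: C(6,1)·0.965^1·0.035^5 = 0.000000
  k=2: C(6,2)·0.965^2·0.035^4 = 0.000021
  k=3: C(6,3)·0.965^3·0.035^3 = 0.000771
  k=4: C(6,4)·0.965^4·0.035^2 = 0.015934
P(X ≤ 4) = 0.016726

0.0167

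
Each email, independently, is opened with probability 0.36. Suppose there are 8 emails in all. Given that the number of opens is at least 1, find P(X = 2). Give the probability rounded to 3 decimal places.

0.257

X ~ Binomial(8, 0.36). Want P(X=2 | X≥1) = P(X=2) / P(X≥1).
P(X=2) = C(8,2)·0.36^2·0.64^6 = 0.24937
P(X≥1) = 1 − 0.02815 = 0.97185
Ratio = 0.24937 / 0.97185 = 0.25659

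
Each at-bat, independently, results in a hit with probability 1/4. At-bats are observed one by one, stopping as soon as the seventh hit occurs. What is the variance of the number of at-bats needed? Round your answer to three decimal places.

Y = total at-bats until the seventh success; negative binomial with r=7, p=0.25.
Var(Y) = r(1−p)/p² = 7·0.75 / 0.25² = 84.00000

84.000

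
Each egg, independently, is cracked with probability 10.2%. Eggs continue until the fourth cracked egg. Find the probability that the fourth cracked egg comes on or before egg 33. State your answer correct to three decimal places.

0.438

Finishing within 33 eggs ⇔ at least 4 successes in the first 33. With X ~ Binomial(33, 0.102), P(Y ≤ 33) = 1 − P(X ≤ 3).
  k=0: C(33,0)·0.102^0·0.898^33 = 0.02872
  k=1: C(33,1)·0.102^1·0.898^32 = 0.10764
  k=2: C(33,2)·0.102^2·0.898^31 = 0.19561
  k=3: C(33,3)·0.102^3·0.898^30 = 0.22960
1 − 0.56156 = 0.43844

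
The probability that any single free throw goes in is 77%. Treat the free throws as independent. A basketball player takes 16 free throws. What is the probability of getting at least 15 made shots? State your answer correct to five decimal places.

0.08825

X ~ Binomial(16, 0.77); P(X ≥ 15) = Σ C(16,k) p^k (1−p)^(16−k) over k:
  k=15: C(16,15)·0.77^15·0.23^1 = 0.0729808
  k=16: C(16,16)·0.77^16·0.23^0 = 0.0152704
Total = 0.0882513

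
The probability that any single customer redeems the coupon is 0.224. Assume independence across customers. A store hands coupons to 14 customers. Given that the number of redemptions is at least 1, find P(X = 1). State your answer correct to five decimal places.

X ~ Binomial(14, 0.224). Want P(X=1 | X≥1) = P(X=1) / P(X≥1).
P(X=1) = C(14,1)·0.224^1·0.776^13 = 0.1160322
P(X≥1) = 1 − 0.0287120 = 0.9712880
Ratio = 0.1160322 / 0.9712880 = 0.1194622

0.11946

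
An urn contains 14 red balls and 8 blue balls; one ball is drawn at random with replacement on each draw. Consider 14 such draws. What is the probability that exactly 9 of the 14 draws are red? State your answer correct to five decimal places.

0.21785

X ~ Binomial(n=14, p=0.636364).
P(X=9) = C(14,9) · p^9 · (1−p)^5
= 2002 · 0.017114 · 0.0063582 = 0.2178456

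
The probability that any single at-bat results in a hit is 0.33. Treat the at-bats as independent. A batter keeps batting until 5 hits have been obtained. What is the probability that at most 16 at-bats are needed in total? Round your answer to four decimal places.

Finishing within 16 at-bats ⇔ at least 5 successes in the first 16. With X ~ Binomial(16, 0.33), P(Y ≤ 16) = 1 − P(X ≤ 4).
  k=0: C(16,0)·0.33^0·0.67^16 = 0.001649
  k=1: C(16,1)·0.33^1·0.67^15 = 0.012994
  k=2: C(16,2)·0.33^2·0.67^14 = 0.048002
  k=3: C(16,3)·0.33^3·0.67^13 = 0.110332
  k=4: C(16,4)·0.33^4·0.67^12 = 0.176614
1 − 0.349591 = 0.650409

0.6504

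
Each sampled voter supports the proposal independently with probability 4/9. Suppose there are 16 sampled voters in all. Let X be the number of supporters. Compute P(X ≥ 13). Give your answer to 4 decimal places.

X ~ Binomial(16, 0.444444); P(X ≥ 13) = Σ C(16,k) p^k (1−p)^(16−k) over k:
  k=13: C(16,13)·0.444444^13·0.555556^3 = 0.002535
  k=14: C(16,14)·0.444444^14·0.555556^2 = 0.000435
  k=15: C(16,15)·0.444444^15·0.555556^1 = 0.000046
  k=16: C(16,16)·0.444444^16·0.555556^0 = 0.000002
Total = 0.003018

0.0030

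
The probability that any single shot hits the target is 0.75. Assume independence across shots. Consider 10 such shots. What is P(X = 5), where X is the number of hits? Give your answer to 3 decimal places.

0.058

X ~ Binomial(n=10, p=0.75).
P(X=5) = C(10,5) · p^5 · (1−p)^5
= 252 · 0.2373 · 0.00097656 = 0.05840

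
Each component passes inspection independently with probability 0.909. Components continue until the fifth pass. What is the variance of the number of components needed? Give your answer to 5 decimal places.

0.55066

Y = total components until the fifth success; negative binomial with r=5, p=0.909.
Var(Y) = r(1−p)/p² = 5·0.091 / 0.909² = 0.5506601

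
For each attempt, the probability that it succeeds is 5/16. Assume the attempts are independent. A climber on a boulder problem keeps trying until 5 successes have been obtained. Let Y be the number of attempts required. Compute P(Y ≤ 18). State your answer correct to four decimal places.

Finishing within 18 attempts ⇔ at least 5 successes in the first 18. With X ~ Binomial(18, 0.3125), P(Y ≤ 18) = 1 − P(X ≤ 4).
  k=0: C(18,0)·0.3125^0·0.6875^18 = 0.001177
  k=1: C(18,1)·0.3125^1·0.6875^17 = 0.009633
  k=2: C(18,2)·0.3125^2·0.6875^16 = 0.037218
  k=3: C(18,3)·0.3125^3·0.6875^15 = 0.090226
  k=4: C(18,4)·0.3125^4·0.6875^14 = 0.153794
1 − 0.292048 = 0.707952

0.7080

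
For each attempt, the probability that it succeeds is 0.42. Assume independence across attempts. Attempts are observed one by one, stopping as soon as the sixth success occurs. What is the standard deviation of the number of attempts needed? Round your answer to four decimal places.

Y = total attempts until the sixth success; negative binomial with r=6, p=0.42.
SD(Y) = √[r(1−p)/p²] = √(19.727891) = 4.441609

4.4416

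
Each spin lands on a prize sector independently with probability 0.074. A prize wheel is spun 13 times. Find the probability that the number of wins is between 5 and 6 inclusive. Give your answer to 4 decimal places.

0.0017

X ~ Binomial(13, 0.074); P(5 ≤ X ≤ 6) = Σ C(13,k) p^k (1−p)^(13−k) over k:
  k=5: C(13,5)·0.074^5·0.926^8 = 0.001544
  k=6: C(13,6)·0.074^6·0.926^7 = 0.000165
Total = 0.001708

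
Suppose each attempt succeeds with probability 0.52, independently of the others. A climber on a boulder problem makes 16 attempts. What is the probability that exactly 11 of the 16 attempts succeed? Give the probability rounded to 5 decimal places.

0.08366

X ~ Binomial(n=16, p=0.52).
P(X=11) = C(16,11) · p^11 · (1−p)^5
= 4368 · 0.00075169 · 0.02548 = 0.0836615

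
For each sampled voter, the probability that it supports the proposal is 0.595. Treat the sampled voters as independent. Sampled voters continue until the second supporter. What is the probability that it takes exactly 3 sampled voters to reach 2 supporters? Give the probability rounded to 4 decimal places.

Y = trial on which the second success occurs; negative binomial, r=2, p=0.595.
P(Y=3) = C(2,1) · p^2 · (1−p)^1
= 2 · 0.35402 · 0.405 = 0.286760

0.2868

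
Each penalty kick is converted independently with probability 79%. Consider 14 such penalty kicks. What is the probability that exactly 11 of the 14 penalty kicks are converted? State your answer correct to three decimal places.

X ~ Binomial(n=14, p=0.79).
P(X=11) = C(14,11) · p^11 · (1−p)^3
= 364 · 0.074799 · 0.009261 = 0.25215

0.252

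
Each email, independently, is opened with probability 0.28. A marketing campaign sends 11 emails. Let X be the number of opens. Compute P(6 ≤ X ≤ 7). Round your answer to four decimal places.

X ~ Binomial(11, 0.28); P(6 ≤ X ≤ 7) = Σ C(11,k) p^k (1−p)^(11−k) over k:
  k=6: C(11,6)·0.28^6·0.72^5 = 0.043078
  k=7: C(11,7)·0.28^7·0.72^4 = 0.011966
Total = 0.055044

0.0550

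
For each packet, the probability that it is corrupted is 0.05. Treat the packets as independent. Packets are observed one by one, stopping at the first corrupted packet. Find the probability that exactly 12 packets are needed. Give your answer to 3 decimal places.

0.028

Geometric (trials to first success), p = 0.05.
P(Y = 12) = (1−p)^11 · p = 0.5688 · 0.05 = 0.02844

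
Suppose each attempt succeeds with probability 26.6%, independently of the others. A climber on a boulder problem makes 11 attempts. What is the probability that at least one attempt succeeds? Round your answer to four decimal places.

0.9667

P(at least one) = 1 − P(none) = 1 − (1 − 0.266)^11
= 1 − 0.033316 = 0.966684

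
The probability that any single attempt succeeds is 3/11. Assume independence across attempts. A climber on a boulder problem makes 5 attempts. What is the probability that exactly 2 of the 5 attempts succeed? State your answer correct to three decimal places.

0.286

X ~ Binomial(n=5, p=0.272727).
P(X=2) = C(5,2) · p^2 · (1−p)^3
= 10 · 0.07438 · 0.38467 = 0.28612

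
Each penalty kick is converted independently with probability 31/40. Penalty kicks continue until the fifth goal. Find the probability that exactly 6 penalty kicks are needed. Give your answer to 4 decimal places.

0.3145

Y = trial on which the fifth success occurs; negative binomial, r=5, p=0.775.
P(Y=6) = C(5,4) · p^5 · (1−p)^1
= 5 · 0.27958 · 0.225 = 0.314529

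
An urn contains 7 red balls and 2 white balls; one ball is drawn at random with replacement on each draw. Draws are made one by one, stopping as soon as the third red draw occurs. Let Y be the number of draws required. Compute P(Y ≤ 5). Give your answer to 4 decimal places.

0.9236

Finishing within 5 draws ⇔ at least 3 successes in the first 5. With X ~ Binomial(5, 0.777778), P(Y ≤ 5) = 1 − P(X ≤ 2).
  k=0: C(5,0)·0.777778^0·0.222222^5 = 0.000542
  k=1: C(5,1)·0.777778^1·0.222222^4 = 0.009484
  k=2: C(5,2)·0.777778^2·0.222222^3 = 0.066386
1 − 0.076411 = 0.923589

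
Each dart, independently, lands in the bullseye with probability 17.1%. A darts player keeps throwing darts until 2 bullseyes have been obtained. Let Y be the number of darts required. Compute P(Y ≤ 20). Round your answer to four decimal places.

Finishing within 20 darts ⇔ at least 2 successes in the first 20. With X ~ Binomial(20, 0.171), P(Y ≤ 20) = 1 − P(X ≤ 1).
  k=0: C(20,0)·0.171^0·0.829^20 = 0.023501
  k=1: C(20,1)·0.171^1·0.829^19 = 0.096953
1 − 0.120454 = 0.879546

0.8795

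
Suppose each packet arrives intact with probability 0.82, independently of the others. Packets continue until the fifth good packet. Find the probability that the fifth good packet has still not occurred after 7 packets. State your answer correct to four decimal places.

0.1154

Needing more than 7 packets ⇔ fewer than 5 successes in the first 7. With X ~ Binomial(7, 0.82), P(Y > 7) = P(X ≤ 4).
  k=0: C(7,0)·0.82^0·0.18^7 = 0.000006
  k=1: C(7,1)·0.82^1·0.18^6 = 0.000195
  k=2: C(7,2)·0.82^2·0.18^5 = 0.002668
  k=3: C(7,3)·0.82^3·0.18^4 = 0.020258
  k=4: C(7,4)·0.82^4·0.18^3 = 0.092287
P(X ≤ 4) = 0.115415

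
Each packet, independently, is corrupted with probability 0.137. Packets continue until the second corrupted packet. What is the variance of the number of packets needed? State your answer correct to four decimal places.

Y = total packets until the second success; negative binomial with r=2, p=0.137.
Var(Y) = r(1−p)/p² = 2·0.863 / 0.137² = 91.960147

91.9601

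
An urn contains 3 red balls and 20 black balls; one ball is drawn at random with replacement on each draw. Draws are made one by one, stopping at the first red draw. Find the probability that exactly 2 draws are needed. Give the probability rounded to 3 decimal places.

Geometric (trials to first success), p = 0.130435.
P(Y = 2) = (1−p)^1 · p = 0.86957 · 0.130435 = 0.11342

0.113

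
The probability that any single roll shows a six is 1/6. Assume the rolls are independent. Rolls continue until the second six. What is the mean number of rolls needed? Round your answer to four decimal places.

Y = total rolls until the second success; negative binomial with r=2, p=0.166667.
E[Y] = r / p = 2 / 0.166667 = 12.000000

12.0000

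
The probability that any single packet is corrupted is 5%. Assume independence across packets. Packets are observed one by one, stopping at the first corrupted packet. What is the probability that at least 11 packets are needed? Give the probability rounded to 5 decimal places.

0.59874

Y = number of packets to the first success; geometric, p = 0.05.
P(Y > 10) = P(first 10 all fail) = (1−p)^10 = 0.5987369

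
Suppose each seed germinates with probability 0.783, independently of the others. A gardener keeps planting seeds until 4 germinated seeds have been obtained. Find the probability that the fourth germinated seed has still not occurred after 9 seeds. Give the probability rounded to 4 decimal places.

Needing more than 9 seeds ⇔ fewer than 4 successes in the first 9. With X ~ Binomial(9, 0.783), P(Y > 9) = P(X ≤ 3).
  k=0: C(9,0)·0.783^0·0.217^9 = 0.000001
  k=1: C(9,1)·0.783^1·0.217^8 = 0.000035
  k=2: C(9,2)·0.783^2·0.217^7 = 0.000500
  k=3: C(9,3)·0.783^3·0.217^6 = 0.004210
P(X ≤ 3) = 0.004746

0.0047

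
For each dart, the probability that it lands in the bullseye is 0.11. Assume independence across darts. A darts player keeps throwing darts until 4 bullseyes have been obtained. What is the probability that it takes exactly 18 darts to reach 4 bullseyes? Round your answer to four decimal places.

0.0195

Y = trial on which the fourth success occurs; negative binomial, r=4, p=0.11.
P(Y=18) = C(17,3) · p^4 · (1−p)^14
= 680 · 0.00014641 · 0.19564 = 0.019478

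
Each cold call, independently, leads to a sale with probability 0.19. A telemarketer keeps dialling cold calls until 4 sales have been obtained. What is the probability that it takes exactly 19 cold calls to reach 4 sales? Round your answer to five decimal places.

Y = trial on which the fourth success occurs; negative binomial, r=4, p=0.19.
P(Y=19) = C(18,3) · p^4 · (1−p)^15
= 816 · 0.0013032 · 0.042391 = 0.0450796

0.04508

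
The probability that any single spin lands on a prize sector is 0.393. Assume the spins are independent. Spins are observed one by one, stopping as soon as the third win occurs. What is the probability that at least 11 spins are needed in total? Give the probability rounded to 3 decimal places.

Needing more than 10 spins ⇔ fewer than 3 successes in the first 10. With X ~ Binomial(10, 0.393), P(Y > 10) = P(X ≤ 2).
  k=0: C(10,0)·0.393^0·0.607^10 = 0.00679
  k=1: C(10,1)·0.393^1·0.607^9 = 0.04396
  k=2: C(10,2)·0.393^2·0.607^8 = 0.12809
P(X ≤ 2) = 0.17884

0.179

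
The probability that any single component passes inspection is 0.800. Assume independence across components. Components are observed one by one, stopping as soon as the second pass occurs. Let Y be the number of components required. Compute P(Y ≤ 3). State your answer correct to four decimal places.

0.8960

Finishing within 3 components ⇔ at least 2 successes in the first 3. With X ~ Binomial(3, 0.80), P(Y ≤ 3) = 1 − P(X ≤ 1).
  k=0: C(3,0)·0.80^0·0.20^3 = 0.008000
  k=1: C(3,1)·0.80^1·0.20^2 = 0.096000
1 − 0.104000 = 0.896000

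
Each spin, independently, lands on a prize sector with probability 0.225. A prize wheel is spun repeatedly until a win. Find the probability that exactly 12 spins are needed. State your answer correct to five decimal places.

0.01363

Geometric (trials to first success), p = 0.225.
P(Y = 12) = (1−p)^11 · p = 0.060579 · 0.225 = 0.0136302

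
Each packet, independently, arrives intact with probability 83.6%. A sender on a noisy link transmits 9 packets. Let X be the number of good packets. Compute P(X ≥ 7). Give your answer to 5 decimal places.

0.82795

X ~ Binomial(9, 0.836); P(X ≥ 7) = Σ C(9,k) p^k (1−p)^(9−k) over k:
  k=7: C(9,7)·0.836^7·0.164^2 = 0.2763339
  k=8: C(9,8)·0.836^8·0.164^1 = 0.3521572
  k=9: C(9,9)·0.836^9·0.164^0 = 0.1994603
Total = 0.8279514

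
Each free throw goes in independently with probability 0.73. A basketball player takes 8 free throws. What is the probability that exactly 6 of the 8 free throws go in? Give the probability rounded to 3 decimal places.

0.309

X ~ Binomial(n=8, p=0.73).
P(X=6) = C(8,6) · p^6 · (1−p)^2
= 28 · 0.15133 · 0.0729 = 0.30890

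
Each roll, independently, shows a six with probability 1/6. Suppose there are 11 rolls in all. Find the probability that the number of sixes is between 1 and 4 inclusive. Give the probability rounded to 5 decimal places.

0.84091

X ~ Binomial(11, 0.166667); P(1 ≤ X ≤ 4) = Σ C(11,k) p^k (1−p)^(11−k) over k:
  k=1: C(11,1)·0.166667^1·0.833333^10 = 0.2960936
  k=2: C(11,2)·0.166667^2·0.833333^9 = 0.2960936
  k=3: C(11,3)·0.166667^3·0.833333^8 = 0.1776561
  k=4: C(11,4)·0.166667^4·0.833333^7 = 0.0710625
Total = 0.8409057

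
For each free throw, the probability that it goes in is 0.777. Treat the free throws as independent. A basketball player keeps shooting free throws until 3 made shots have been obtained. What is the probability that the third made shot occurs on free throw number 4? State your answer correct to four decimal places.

0.3138

Y = trial on which the third success occurs; negative binomial, r=3, p=0.777.
P(Y=4) = C(3,2) · p^3 · (1−p)^1
= 3 · 0.4691 · 0.223 = 0.313826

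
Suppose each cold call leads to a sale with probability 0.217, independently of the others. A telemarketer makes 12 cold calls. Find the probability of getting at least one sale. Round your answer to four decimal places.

0.9469

P(at least one) = 1 − P(none) = 1 − (1 − 0.217)^12
= 1 − 0.053106 = 0.946894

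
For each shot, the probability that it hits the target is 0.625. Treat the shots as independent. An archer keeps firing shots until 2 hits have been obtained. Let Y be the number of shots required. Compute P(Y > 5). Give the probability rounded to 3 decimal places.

Needing more than 5 shots ⇔ fewer than 2 successes in the first 5. With X ~ Binomial(5, 0.625), P(Y > 5) = P(X ≤ 1).
  k=0: C(5,0)·0.625^0·0.375^5 = 0.00742
  k=1: C(5,1)·0.625^1·0.375^4 = 0.06180
P(X ≤ 1) = 0.06921

0.069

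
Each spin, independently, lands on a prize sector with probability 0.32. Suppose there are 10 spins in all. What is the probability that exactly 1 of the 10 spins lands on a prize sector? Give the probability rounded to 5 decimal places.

0.09948

X ~ Binomial(n=10, p=0.32).
P(X=1) = C(10,1) · p^1 · (1−p)^9
= 10 · 0.32 · 0.031087 = 0.0994787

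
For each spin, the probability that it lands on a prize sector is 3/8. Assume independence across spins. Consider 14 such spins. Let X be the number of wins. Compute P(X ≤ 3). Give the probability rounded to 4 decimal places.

X ~ Binomial(14, 0.375); P(X ≤ 3) = Σ C(14,k) p^k (1−p)^(14−k) over k:
  k=0: C(14,0)·0.375^0·0.625^14 = 0.001388
  k=1: C(14,1)·0.375^1·0.625^13 = 0.011657
  k=2: C(14,2)·0.375^2·0.625^12 = 0.045464
  k=3: C(14,3)·0.375^3·0.625^11 = 0.109113
Total = 0.167621

0.1676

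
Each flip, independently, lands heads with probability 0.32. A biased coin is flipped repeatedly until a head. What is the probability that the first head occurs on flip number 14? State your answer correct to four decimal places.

0.0021

Geometric (trials to first success), p = 0.32.
P(Y = 14) = (1−p)^13 · p = 0.0066468 · 0.32 = 0.002127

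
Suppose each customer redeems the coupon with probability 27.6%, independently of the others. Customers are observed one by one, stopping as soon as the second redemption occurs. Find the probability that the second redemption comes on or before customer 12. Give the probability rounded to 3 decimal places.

Finishing within 12 customers ⇔ at least 2 successes in the first 12. With X ~ Binomial(12, 0.276), P(Y ≤ 12) = 1 − P(X ≤ 1).
  k=0: C(12,0)·0.276^0·0.724^12 = 0.02074
  k=1: C(12,1)·0.276^1·0.724^11 = 0.09489
1 − 0.11563 = 0.88437

0.884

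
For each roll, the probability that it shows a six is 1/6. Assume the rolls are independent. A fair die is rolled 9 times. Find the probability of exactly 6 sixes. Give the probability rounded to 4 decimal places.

0.0010

X ~ Binomial(n=9, p=0.166667).
P(X=6) = C(9,6) · p^6 · (1−p)^3
= 84 · 2.1433e-05 · 0.5787 = 0.001042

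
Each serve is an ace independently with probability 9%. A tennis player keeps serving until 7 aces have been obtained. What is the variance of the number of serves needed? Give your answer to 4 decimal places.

Y = total serves until the seventh success; negative binomial with r=7, p=0.09.
Var(Y) = r(1−p)/p² = 7·0.91 / 0.09² = 786.419753

786.4198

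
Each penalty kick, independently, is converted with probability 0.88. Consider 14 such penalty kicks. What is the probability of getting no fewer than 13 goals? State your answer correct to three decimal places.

0.486

X ~ Binomial(14, 0.88); P(X ≥ 13) = Σ C(14,k) p^k (1−p)^(14−k) over k:
  k=13: C(14,13)·0.88^13·0.12^1 = 0.31885
  k=14: C(14,14)·0.88^14·0.12^0 = 0.16702
Total = 0.48586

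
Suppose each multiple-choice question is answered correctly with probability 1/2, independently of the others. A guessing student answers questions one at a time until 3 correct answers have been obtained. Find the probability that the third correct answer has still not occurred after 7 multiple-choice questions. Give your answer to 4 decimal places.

0.2266

Needing more than 7 multiple-choice questions ⇔ fewer than 3 successes in the first 7. With X ~ Binomial(7, 0.50), P(Y > 7) = P(X ≤ 2).
  k=0: C(7,0)·0.50^0·0.50^7 = 0.007812
  k=1: C(7,1)·0.50^1·0.50^6 = 0.054688
  k=2: C(7,2)·0.50^2·0.50^5 = 0.164062
P(X ≤ 2) = 0.226562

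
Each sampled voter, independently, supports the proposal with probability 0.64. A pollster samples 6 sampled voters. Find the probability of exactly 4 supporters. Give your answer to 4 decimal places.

X ~ Binomial(n=6, p=0.64).
P(X=4) = C(6,4) · p^4 · (1−p)^2
= 15 · 0.16777 · 0.1296 = 0.326149

0.3261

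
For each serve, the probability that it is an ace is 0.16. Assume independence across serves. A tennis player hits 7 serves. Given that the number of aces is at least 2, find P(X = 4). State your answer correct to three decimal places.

X ~ Binomial(7, 0.16). Want P(X=4 | X≥2) = P(X=4) / P(X≥2).
P(X=4) = C(7,4)·0.16^4·0.84^3 = 0.01360
P(X≥2) = 1 − 0.29509 − 0.39345 = 0.31146
Ratio = 0.01360 / 0.31146 = 0.04365

0.044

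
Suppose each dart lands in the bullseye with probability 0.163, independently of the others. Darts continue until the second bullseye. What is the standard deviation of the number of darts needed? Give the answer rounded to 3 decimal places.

7.938

Y = total darts until the second success; negative binomial with r=2, p=0.163.
SD(Y) = √[r(1−p)/p²] = √(63.00576) = 7.93762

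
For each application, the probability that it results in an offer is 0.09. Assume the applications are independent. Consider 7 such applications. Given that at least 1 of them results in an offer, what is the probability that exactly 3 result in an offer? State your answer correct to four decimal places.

0.0362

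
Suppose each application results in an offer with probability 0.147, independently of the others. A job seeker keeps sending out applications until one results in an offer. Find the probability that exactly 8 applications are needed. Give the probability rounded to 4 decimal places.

Geometric (trials to first success), p = 0.147.
P(Y = 8) = (1−p)^7 · p = 0.32858 · 0.147 = 0.048301

0.0483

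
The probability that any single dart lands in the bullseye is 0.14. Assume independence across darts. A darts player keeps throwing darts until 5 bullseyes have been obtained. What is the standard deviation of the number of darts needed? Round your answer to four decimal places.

14.8117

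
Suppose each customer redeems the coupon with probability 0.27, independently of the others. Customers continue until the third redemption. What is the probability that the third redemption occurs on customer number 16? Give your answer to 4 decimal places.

0.0346

Y = trial on which the third success occurs; negative binomial, r=3, p=0.27.
P(Y=16) = C(15,2) · p^3 · (1−p)^13
= 105 · 0.019683 · 0.016718 = 0.034552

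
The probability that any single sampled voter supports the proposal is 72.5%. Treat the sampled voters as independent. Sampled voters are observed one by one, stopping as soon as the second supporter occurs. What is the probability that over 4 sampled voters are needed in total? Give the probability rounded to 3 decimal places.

Needing more than 4 sampled voters ⇔ fewer than 2 successes in the first 4. With X ~ Binomial(4, 0.725), P(Y > 4) = P(X ≤ 1).
  k=0: C(4,0)·0.725^0·0.275^4 = 0.00572
  k=1: C(4,1)·0.725^1·0.275^3 = 0.06031
P(X ≤ 1) = 0.06603

0.066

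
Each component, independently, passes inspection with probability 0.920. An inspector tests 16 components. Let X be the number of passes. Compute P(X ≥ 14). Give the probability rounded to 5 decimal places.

X ~ Binomial(16, 0.92); P(X ≥ 14) = Σ C(16,k) p^k (1−p)^(16−k) over k:
  k=14: C(16,14)·0.92^14·0.08^2 = 0.2389961
  k=15: C(16,15)·0.92^15·0.08^1 = 0.3664607
  k=16: C(16,16)·0.92^16·0.08^0 = 0.2633936
Total = 0.8688504

0.86885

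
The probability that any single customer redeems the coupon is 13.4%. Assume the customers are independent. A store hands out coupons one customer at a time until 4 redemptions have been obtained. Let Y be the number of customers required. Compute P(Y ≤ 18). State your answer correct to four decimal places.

0.2142

Finishing within 18 customers ⇔ at least 4 successes in the first 18. With X ~ Binomial(18, 0.134), P(Y ≤ 18) = 1 − P(X ≤ 3).
  k=0: C(18,0)·0.134^0·0.866^18 = 0.075045
  k=1: C(18,1)·0.134^1·0.866^17 = 0.209017
  k=2: C(18,2)·0.134^2·0.866^16 = 0.274908
  k=3: C(18,3)·0.134^3·0.866^15 = 0.226868
1 − 0.785838 = 0.214162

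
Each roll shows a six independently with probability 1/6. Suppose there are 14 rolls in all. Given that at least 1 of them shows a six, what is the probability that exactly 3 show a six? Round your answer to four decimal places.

X ~ Binomial(14, 0.166667). Want P(X=3 | X≥1) = P(X=3) / P(X≥1).
P(X=3) = C(14,3)·0.166667^3·0.833333^11 = 0.226806
P(X≥1) = 1 − 0.077887 = 0.922113
Ratio = 0.226806 / 0.922113 = 0.245963

0.2460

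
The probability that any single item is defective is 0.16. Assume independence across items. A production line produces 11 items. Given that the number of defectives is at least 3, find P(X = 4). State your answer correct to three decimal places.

0.253

X ~ Binomial(11, 0.16). Want P(X=4 | X≥3) = P(X=4) / P(X≥3).
P(X=4) = C(11,4)·0.16^4·0.84^7 = 0.06382
P(X≥3) = 1 − 0.14692 − 0.30783 − 0.29317 = 0.25209
Ratio = 0.06382 / 0.25209 = 0.25316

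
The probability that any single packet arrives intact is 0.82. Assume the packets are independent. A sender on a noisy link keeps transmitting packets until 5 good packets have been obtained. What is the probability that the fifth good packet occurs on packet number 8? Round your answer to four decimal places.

0.0757

Y = trial on which the fifth success occurs; negative binomial, r=5, p=0.82.
P(Y=8) = C(7,4) · p^5 · (1−p)^3
= 35 · 0.37074 · 0.005832 = 0.075675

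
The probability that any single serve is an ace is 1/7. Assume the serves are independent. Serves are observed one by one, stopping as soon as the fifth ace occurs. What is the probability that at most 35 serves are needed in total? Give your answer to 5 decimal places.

Finishing within 35 serves ⇔ at least 5 successes in the first 35. With X ~ Binomial(35, 0.142857), P(Y ≤ 35) = 1 − P(X ≤ 4).
  k=0: C(35,0)·0.142857^0·0.857143^35 = 0.0045380
  k=1: C(35,1)·0.142857^1·0.857143^34 = 0.0264715
  k=2: C(35,2)·0.142857^2·0.857143^33 = 0.0750027
  k=3: C(35,3)·0.142857^3·0.857143^32 = 0.1375049
  k=4: C(35,4)·0.142857^4·0.857143^31 = 0.1833399
1 − 0.4268570 = 0.5731430

0.57314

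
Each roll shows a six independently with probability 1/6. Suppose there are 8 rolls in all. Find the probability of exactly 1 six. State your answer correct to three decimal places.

0.372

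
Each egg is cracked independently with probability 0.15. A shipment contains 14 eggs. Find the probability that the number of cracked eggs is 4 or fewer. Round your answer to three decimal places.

X ~ Binomial(14, 0.15); P(X ≤ 4) = Σ C(14,k) p^k (1−p)^(14−k) over k:
  k=0: C(14,0)·0.15^0·0.85^14 = 0.10277
  k=1: C(14,1)·0.15^1·0.85^13 = 0.25390
  k=2: C(14,2)·0.15^2·0.85^12 = 0.29124
  k=3: C(14,3)·0.15^3·0.85^11 = 0.20558
  k=4: C(14,4)·0.15^4·0.85^10 = 0.09977
Total = 0.95326

0.953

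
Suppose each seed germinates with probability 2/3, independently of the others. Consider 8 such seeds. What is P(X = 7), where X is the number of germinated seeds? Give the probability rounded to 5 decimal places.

X ~ Binomial(n=8, p=0.666667).
P(X=7) = C(8,7) · p^7 · (1−p)^1
= 8 · 0.058528 · 0.33333 = 0.1560738

0.15607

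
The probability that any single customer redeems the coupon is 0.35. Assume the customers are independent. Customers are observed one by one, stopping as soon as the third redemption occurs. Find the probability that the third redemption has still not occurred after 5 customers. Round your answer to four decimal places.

Needing more than 5 customers ⇔ fewer than 3 successes in the first 5. With X ~ Binomial(5, 0.35), P(Y > 5) = P(X ≤ 2).
  k=0: C(5,0)·0.35^0·0.65^5 = 0.116029
  k=1: C(5,1)·0.35^1·0.65^4 = 0.312386
  k=2: C(5,2)·0.35^2·0.65^3 = 0.336416
P(X ≤ 2) = 0.764831

0.7648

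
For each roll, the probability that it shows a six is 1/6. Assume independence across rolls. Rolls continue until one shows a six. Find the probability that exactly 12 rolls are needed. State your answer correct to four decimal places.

Geometric (trials to first success), p = 0.166667.
P(Y = 12) = (1−p)^11 · p = 0.13459 · 0.166667 = 0.022431

0.0224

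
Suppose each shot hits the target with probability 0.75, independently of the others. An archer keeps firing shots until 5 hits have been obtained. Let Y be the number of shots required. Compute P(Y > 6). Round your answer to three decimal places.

Needing more than 6 shots ⇔ fewer than 5 successes in the first 6. With X ~ Binomial(6, 0.75), P(Y > 6) = P(X ≤ 4).
  k=0: C(6,0)·0.75^0·0.25^6 = 0.00024
  k=1: C(6,1)·0.75^1·0.25^5 = 0.00439
  k=2: C(6,2)·0.75^2·0.25^4 = 0.03296
  k=3: C(6,3)·0.75^3·0.25^3 = 0.13184
  k=4: C(6,4)·0.75^4·0.25^2 = 0.29663
P(X ≤ 4) = 0.46606

0.466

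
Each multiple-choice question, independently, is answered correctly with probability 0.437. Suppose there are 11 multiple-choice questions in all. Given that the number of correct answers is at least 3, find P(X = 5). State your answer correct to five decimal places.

0.25400

X ~ Binomial(11, 0.437). Want P(X=5 | X≥3) = P(X=5) / P(X≥3).
P(X=5) = C(11,5)·0.437^5·0.563^6 = 0.2344766
P(X≥3) = 1 − 0.0018013 − 0.0153801 − 0.0596899 = 0.9231287
Ratio = 0.2344766 / 0.9231287 = 0.2540021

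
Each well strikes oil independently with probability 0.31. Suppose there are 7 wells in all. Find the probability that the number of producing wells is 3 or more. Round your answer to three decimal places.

0.376

X ~ Binomial(7, 0.31); P(X ≥ 3) = Σ C(7,k) p^k (1−p)^(7−k) over k:
  k=3: C(7,3)·0.31^3·0.69^4 = 0.23635
  k=4: C(7,4)·0.31^4·0.69^3 = 0.10618
  k=5: C(7,5)·0.31^5·0.69^2 = 0.02862
  k=6: C(7,6)·0.31^6·0.69^1 = 0.00429
  k=7: C(7,7)·0.31^7·0.69^0 = 0.00028
Total = 0.37572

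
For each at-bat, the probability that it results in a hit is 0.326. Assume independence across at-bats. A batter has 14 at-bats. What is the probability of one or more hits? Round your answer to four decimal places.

0.9960

P(at least one) = 1 − P(none) = 1 − (1 − 0.326)^14
= 1 − 0.003992 = 0.996008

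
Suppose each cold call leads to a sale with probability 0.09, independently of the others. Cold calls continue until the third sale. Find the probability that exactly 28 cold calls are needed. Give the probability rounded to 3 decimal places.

Y = trial on which the third success occurs; negative binomial, r=3, p=0.09.
P(Y=28) = C(27,2) · p^3 · (1−p)^25
= 351 · 0.000729 · 0.094631 = 0.02421

0.024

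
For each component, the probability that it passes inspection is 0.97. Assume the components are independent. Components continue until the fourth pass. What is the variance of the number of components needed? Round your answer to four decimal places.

0.1275

Y = total components until the fourth success; negative binomial with r=4, p=0.97.
Var(Y) = r(1−p)/p² = 4·0.03 / 0.97² = 0.127537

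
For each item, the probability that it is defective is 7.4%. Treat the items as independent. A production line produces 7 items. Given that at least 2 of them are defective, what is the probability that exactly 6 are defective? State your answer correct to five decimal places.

0.00001

X ~ Binomial(7, 0.074). Want P(X=6 | X≥2) = P(X=6) / P(X≥2).
P(X=6) = C(7,6)·0.074^6·0.926^1 = 0.0000011
P(X≥2) = 1 − 0.5838172 − 0.3265846 = 0.0895982
Ratio = 0.0000011 / 0.0895982 = 0.0000119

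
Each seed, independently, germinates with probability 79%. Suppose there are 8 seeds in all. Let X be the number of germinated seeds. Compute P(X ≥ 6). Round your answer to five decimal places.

X ~ Binomial(8, 0.79); P(X ≥ 6) = Σ C(8,k) p^k (1−p)^(8−k) over k:
  k=6: C(8,6)·0.79^6·0.21^2 = 0.3001644
  k=7: C(8,7)·0.79^7·0.21^1 = 0.3226257
  k=8: C(8,8)·0.79^8·0.21^0 = 0.1517109
Total = 0.7745009

0.77450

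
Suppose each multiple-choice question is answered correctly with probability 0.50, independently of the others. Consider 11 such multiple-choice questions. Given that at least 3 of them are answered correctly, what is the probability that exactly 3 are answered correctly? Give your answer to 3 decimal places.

X ~ Binomial(11, 0.50). Want P(X=3 | X≥3) = P(X=3) / P(X≥3).
P(X=3) = C(11,3)·0.50^3·0.50^8 = 0.08057
P(X≥3) = 1 − 0.00049 − 0.00537 − 0.02686 = 0.96729
Ratio = 0.08057 / 0.96729 = 0.08329

0.083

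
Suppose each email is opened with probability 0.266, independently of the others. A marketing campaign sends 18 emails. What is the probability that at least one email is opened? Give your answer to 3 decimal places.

P(at least one) = 1 − P(none) = 1 − (1 − 0.266)^18
= 1 − 0.00382 = 0.99618

0.996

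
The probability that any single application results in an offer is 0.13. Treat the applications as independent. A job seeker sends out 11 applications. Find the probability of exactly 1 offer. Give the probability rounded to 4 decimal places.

0.3552

X ~ Binomial(n=11, p=0.13).
P(X=1) = C(11,1) · p^1 · (1−p)^10
= 11 · 0.13 · 0.24842 = 0.355245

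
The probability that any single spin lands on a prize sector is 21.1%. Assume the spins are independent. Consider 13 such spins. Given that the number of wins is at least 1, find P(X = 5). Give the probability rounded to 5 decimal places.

X ~ Binomial(13, 0.211). Want P(X=5 | X≥1) = P(X=5) / P(X≥1).
P(X=5) = C(13,5)·0.211^5·0.789^8 = 0.0808364
P(X≥1) = 1 − 0.0459199 = 0.9540801
Ratio = 0.0808364 / 0.9540801 = 0.0847270

0.08473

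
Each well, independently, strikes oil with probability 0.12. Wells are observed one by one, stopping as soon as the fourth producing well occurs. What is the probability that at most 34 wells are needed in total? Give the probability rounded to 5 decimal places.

0.59529

Finishing within 34 wells ⇔ at least 4 successes in the first 34. With X ~ Binomial(34, 0.12), P(Y ≤ 34) = 1 − P(X ≤ 3).
  k=0: C(34,0)·0.12^0·0.88^34 = 0.0129542
  k=1: C(34,1)·0.12^1·0.88^33 = 0.0600604
  k=2: C(34,2)·0.12^2·0.88^32 = 0.1351359
  k=3: C(34,3)·0.12^3·0.88^31 = 0.1965614
1 − 0.4047119 = 0.5952881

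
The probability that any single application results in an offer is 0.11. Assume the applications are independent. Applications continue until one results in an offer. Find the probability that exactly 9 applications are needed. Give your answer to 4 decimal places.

Geometric (trials to first success), p = 0.11.
P(Y = 9) = (1−p)^8 · p = 0.39366 · 0.11 = 0.043302

0.0433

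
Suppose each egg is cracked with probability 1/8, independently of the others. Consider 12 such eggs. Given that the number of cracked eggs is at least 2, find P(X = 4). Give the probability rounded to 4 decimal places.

X ~ Binomial(12, 0.125). Want P(X=4 | X≥2) = P(X=4) / P(X≥2).
P(X=4) = C(12,4)·0.125^4·0.875^8 = 0.041525
P(X≥2) = 1 − 0.201417 − 0.345287 = 0.453296
Ratio = 0.041525 / 0.453296 = 0.091607

0.0916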